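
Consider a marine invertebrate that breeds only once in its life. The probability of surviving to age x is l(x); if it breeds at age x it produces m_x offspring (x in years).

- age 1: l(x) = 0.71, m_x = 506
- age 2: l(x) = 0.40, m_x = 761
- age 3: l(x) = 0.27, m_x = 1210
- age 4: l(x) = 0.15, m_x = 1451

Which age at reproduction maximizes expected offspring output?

Expected offspring if breeding at age x = l(x) × m_x:
  age 1: 0.71 × 506 = 359.260
  age 2: 0.40 × 761 = 304.400
  age 3: 0.27 × 1210 = 326.700
  age 4: 0.15 × 1451 = 217.650
Maximum at age 1 (359.260).

1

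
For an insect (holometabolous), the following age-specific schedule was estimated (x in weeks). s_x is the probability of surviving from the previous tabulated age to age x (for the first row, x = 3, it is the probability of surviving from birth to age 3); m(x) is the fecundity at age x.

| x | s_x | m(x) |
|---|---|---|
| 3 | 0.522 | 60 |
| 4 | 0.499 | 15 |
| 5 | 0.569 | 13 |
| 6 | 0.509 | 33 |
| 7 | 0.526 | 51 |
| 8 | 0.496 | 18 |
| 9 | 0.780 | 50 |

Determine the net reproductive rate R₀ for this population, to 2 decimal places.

42.79

Survivorship from birth: l_x = s_3·s_4·…·s_x.
  l_3 = 0.52200
  l_4 = 0.26048
  l_5 = 0.14821
  l_6 = 0.07544
  l_7 = 0.03968
  l_8 = 0.01968
  l_9 = 0.01535
R₀ = Σ l_x m(x):
  age 3: 0.52200 × 60 = 31.3200
  age 4: 0.26048 × 15 = 3.9072
  age 5: 0.14821 × 13 = 1.9267
  age 6: 0.07544 × 33 = 2.4895
  age 7: 0.03968 × 51 = 2.0237
  age 8: 0.01968 × 18 = 0.3542
  age 9: 0.01535 × 50 = 0.7675
R₀ = 31.3200 + 3.9072 + 1.9267 + 2.4895 + 2.0237 + 0.3542 + 0.7675 = 42.7889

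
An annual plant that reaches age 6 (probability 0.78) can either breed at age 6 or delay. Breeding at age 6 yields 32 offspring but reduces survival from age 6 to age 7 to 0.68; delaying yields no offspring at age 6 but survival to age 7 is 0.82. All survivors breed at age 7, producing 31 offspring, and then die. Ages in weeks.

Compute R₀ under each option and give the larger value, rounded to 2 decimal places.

breed at age 6: R₀ = 0.78 × (32 + 0.68 × 31) = 0.78 × 53.0800 = 41.4024
delay to age 7: R₀ = 0.78 × (0.82 × 31) = 0.78 × 25.4200 = 19.8276
Higher: breed at age 6 (41.4024).

41.40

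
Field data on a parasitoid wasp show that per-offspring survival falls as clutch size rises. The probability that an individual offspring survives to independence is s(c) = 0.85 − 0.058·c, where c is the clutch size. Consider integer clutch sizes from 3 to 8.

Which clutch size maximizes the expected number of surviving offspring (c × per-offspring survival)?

Expected surviving offspring = c × s(c):
  c=3: 3 × 0.676 = 2.028
  c=4: 4 × 0.618 = 2.472
  c=5: 5 × 0.560 = 2.800
  c=6: 6 × 0.502 = 3.012
  c=7: 7 × 0.444 = 3.108
  c=8: 8 × 0.386 = 3.088
Maximum at c = 7 (3.108 surviving offspring).

7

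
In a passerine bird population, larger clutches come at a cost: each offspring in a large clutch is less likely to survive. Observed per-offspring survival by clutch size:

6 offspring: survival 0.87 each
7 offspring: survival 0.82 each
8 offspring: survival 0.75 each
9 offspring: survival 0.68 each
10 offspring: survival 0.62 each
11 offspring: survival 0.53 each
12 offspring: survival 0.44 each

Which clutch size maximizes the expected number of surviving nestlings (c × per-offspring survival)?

10

Expected surviving nestlings = c × s(c):
  c=6: 6 × 0.87 = 5.220
  c=7: 7 × 0.82 = 5.740
  c=8: 8 × 0.75 = 6.000
  c=9: 9 × 0.68 = 6.120
  c=10: 10 × 0.62 = 6.200
  c=11: 11 × 0.53 = 5.830
  c=12: 12 × 0.44 = 5.280
Maximum at c = 10 (6.200 surviving nestlings).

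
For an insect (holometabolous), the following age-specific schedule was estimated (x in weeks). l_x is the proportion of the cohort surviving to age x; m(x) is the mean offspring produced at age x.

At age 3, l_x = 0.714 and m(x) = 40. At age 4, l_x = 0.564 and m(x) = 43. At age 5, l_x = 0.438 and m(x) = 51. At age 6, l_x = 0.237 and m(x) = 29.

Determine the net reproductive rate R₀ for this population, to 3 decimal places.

82.023

R₀ = Σ l_x m(x):
  age 3: 0.714 × 40 = 28.5600
  age 4: 0.564 × 43 = 24.2520
  age 5: 0.438 × 51 = 22.3380
  age 6: 0.237 × 29 = 6.8730
R₀ = 28.5600 + 24.2520 + 22.3380 + 6.8730 = 82.0230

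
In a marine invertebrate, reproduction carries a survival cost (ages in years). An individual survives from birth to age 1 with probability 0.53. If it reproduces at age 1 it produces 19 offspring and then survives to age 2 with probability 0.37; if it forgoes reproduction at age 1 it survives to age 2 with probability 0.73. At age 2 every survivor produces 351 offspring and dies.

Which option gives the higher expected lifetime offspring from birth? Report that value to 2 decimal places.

breed at age 1: R₀ = 0.53 × (19 + 0.37 × 351) = 0.53 × 148.8700 = 78.9011
delay to age 2: R₀ = 0.53 × (0.73 × 351) = 0.53 × 256.2300 = 135.8019
Higher: delay to age 2 (135.8019).

135.80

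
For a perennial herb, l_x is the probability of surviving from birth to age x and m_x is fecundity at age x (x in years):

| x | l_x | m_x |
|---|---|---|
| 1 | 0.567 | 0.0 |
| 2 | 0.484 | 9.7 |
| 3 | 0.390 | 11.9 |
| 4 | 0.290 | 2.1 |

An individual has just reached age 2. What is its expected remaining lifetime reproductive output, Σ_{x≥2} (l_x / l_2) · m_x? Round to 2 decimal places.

20.55

l_2 = 0.484. Conditional survival from age 2 to x is l_x / l_2.
  x=2: (0.484/0.484) × 9.7 = 9.7000
  x=3: (0.390/0.484) × 11.9 = 9.5888
  x=4: (0.290/0.484) × 2.1 = 1.2583
Sum = 9.7000 + 9.5888 + 1.2583 = 20.5471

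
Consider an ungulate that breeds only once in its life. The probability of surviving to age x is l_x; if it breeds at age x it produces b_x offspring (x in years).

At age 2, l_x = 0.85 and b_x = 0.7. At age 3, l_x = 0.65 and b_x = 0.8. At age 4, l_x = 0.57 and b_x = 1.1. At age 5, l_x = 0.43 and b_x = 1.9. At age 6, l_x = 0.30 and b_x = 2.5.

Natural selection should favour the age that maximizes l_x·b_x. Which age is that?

Expected offspring if breeding at age x = l_x × b_x:
  age 2: 0.85 × 0.7 = 0.595
  age 3: 0.65 × 0.8 = 0.520
  age 4: 0.57 × 1.1 = 0.627
  age 5: 0.43 × 1.9 = 0.817
  age 6: 0.30 × 2.5 = 0.750
Maximum at age 5 (0.817).

5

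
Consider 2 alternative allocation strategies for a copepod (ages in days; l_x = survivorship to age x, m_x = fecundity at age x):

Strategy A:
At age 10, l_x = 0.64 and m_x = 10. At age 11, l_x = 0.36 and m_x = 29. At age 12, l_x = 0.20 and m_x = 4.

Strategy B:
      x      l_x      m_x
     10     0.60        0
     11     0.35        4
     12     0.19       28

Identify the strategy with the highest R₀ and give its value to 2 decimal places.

Strategy A: R₀ = 0.64×10 + 0.36×29 + 0.20×4 = 17.6400
Strategy B: R₀ = 0.60×0 + 0.35×4 + 0.19×28 = 6.7200
Highest R₀: strategy A with 17.6400.

17.64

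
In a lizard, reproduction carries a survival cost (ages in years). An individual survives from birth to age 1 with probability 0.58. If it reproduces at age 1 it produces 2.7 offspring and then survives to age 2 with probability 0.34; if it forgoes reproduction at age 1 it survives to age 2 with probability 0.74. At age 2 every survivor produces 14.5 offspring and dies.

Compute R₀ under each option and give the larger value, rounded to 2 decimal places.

6.22

breed at age 1: R₀ = 0.58 × (2.7 + 0.34 × 14.5) = 0.58 × 7.6300 = 4.4254
delay to age 2: R₀ = 0.58 × (0.74 × 14.5) = 0.58 × 10.7300 = 6.2234
Higher: delay to age 2 (6.2234).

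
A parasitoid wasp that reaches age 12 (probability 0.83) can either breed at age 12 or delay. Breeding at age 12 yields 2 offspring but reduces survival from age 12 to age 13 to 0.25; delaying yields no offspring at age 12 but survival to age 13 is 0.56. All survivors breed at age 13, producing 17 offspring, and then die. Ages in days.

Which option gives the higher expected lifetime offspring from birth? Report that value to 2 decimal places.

7.90

breed at age 12: R₀ = 0.83 × (2 + 0.25 × 17) = 0.83 × 6.2500 = 5.1875
delay to age 13: R₀ = 0.83 × (0.56 × 17) = 0.83 × 9.5200 = 7.9016
Higher: delay to age 13 (7.9016).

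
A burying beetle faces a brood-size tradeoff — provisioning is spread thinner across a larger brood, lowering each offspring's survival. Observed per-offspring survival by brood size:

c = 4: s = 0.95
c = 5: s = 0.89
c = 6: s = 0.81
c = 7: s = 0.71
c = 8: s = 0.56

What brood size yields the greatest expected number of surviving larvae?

7

Expected surviving larvae = c × s(c):
  c=4: 4 × 0.95 = 3.800
  c=5: 5 × 0.89 = 4.450
  c=6: 6 × 0.81 = 4.860
  c=7: 7 × 0.71 = 4.970
  c=8: 8 × 0.56 = 4.480
Maximum at c = 7 (4.970 surviving larvae).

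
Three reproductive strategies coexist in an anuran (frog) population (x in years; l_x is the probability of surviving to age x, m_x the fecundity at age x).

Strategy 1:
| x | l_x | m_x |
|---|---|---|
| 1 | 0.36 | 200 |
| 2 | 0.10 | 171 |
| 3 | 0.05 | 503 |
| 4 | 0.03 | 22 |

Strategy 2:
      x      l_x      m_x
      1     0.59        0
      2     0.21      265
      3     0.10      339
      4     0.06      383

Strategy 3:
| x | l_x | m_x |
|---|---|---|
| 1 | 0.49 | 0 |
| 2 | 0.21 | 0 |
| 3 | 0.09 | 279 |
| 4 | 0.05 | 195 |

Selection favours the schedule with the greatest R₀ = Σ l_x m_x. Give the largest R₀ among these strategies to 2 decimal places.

Strategy 1: R₀ = 0.36×200 + 0.10×171 + 0.05×503 + 0.03×22 = 114.9100
Strategy 2: R₀ = 0.59×0 + 0.21×265 + 0.10×339 + 0.06×383 = 112.5300
Strategy 3: R₀ = 0.49×0 + 0.21×0 + 0.09×279 + 0.05×195 = 34.8600
Highest R₀: strategy 1 with 114.9100.

114.91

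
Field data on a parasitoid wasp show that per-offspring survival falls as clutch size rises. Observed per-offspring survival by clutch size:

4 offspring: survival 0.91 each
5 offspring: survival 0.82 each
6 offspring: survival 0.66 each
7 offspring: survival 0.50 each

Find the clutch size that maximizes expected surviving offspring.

5

Expected surviving offspring = c × s(c):
  c=4: 4 × 0.91 = 3.640
  c=5: 5 × 0.82 = 4.100
  c=6: 6 × 0.66 = 3.960
  c=7: 7 × 0.50 = 3.500
Maximum at c = 5 (4.100 surviving offspring).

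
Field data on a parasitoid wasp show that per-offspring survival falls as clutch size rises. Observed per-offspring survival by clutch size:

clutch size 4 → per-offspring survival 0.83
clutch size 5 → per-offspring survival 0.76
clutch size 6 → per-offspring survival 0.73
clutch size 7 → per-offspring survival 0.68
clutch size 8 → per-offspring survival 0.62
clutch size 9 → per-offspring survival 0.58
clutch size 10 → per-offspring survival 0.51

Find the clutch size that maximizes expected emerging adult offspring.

Expected emerging adult offspring = c × s(c):
  c=4: 4 × 0.83 = 3.320
  c=5: 5 × 0.76 = 3.800
  c=6: 6 × 0.73 = 4.380
  c=7: 7 × 0.68 = 4.760
  c=8: 8 × 0.62 = 4.960
  c=9: 9 × 0.58 = 5.220
  c=10: 10 × 0.51 = 5.100
Maximum at c = 9 (5.220 emerging adult offspring).

9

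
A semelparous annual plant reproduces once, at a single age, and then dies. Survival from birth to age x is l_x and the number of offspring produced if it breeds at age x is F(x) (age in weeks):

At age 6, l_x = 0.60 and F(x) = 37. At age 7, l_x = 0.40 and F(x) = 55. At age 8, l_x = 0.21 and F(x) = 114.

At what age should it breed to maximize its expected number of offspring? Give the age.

Expected offspring if breeding at age x = l_x × F(x):
  age 6: 0.60 × 37 = 22.200
  age 7: 0.40 × 55 = 22.000
  age 8: 0.21 × 114 = 23.940
Maximum at age 8 (23.940).

8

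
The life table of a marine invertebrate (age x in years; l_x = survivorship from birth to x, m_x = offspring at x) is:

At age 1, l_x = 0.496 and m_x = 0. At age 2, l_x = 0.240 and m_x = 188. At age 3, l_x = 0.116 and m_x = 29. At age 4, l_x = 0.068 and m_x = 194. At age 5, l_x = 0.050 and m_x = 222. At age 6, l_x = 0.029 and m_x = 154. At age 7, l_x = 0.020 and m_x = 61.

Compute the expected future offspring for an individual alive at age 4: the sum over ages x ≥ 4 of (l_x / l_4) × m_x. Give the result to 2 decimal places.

440.85

l_4 = 0.068. Conditional survival from age 4 to x is l_x / l_4.
  x=4: (0.068/0.068) × 194 = 194.0000
  x=5: (0.050/0.068) × 222 = 163.2353
  x=6: (0.029/0.068) × 154 = 65.6765
  x=7: (0.020/0.068) × 61 = 17.9412
Sum = 194.0000 + 163.2353 + 65.6765 + 17.9412 = 440.8529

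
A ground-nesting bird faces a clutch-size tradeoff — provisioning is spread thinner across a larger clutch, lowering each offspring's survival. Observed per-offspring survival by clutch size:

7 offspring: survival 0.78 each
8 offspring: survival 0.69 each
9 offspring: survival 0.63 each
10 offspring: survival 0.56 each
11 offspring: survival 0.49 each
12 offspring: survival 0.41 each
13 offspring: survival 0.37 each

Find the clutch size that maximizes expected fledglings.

Expected fledglings = c × s(c):
  c=7: 7 × 0.78 = 5.460
  c=8: 8 × 0.69 = 5.520
  c=9: 9 × 0.63 = 5.670
  c=10: 10 × 0.56 = 5.600
  c=11: 11 × 0.49 = 5.390
  c=12: 12 × 0.41 = 4.920
  c=13: 13 × 0.37 = 4.810
Maximum at c = 9 (5.670 fledglings).

9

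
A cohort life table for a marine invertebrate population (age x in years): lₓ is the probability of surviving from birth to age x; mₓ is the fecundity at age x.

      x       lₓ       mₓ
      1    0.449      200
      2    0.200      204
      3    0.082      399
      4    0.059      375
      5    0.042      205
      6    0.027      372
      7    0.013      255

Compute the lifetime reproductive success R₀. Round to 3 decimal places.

207.412

R₀ = Σ lₓ mₓ:
  age 1: 0.449 × 200 = 89.8000
  age 2: 0.200 × 204 = 40.8000
  age 3: 0.082 × 399 = 32.7180
  age 4: 0.059 × 375 = 22.1250
  age 5: 0.042 × 205 = 8.6100
  age 6: 0.027 × 372 = 10.0440
  age 7: 0.013 × 255 = 3.3150
R₀ = 89.8000 + 40.8000 + 32.7180 + 22.1250 + 8.6100 + 10.0440 + 3.3150 = 207.4120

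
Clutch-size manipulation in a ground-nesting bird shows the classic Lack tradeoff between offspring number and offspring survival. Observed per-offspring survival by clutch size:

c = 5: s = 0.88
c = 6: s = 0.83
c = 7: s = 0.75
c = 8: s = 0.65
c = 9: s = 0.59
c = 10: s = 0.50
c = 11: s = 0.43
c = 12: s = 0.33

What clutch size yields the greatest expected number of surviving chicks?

9

Expected surviving chicks = c × s(c):
  c=5: 5 × 0.88 = 4.400
  c=6: 6 × 0.83 = 4.980
  c=7: 7 × 0.75 = 5.250
  c=8: 8 × 0.65 = 5.200
  c=9: 9 × 0.59 = 5.310
  c=10: 10 × 0.50 = 5.000
  c=11: 11 × 0.43 = 4.730
  c=12: 12 × 0.33 = 3.960
Maximum at c = 9 (5.310 surviving chicks).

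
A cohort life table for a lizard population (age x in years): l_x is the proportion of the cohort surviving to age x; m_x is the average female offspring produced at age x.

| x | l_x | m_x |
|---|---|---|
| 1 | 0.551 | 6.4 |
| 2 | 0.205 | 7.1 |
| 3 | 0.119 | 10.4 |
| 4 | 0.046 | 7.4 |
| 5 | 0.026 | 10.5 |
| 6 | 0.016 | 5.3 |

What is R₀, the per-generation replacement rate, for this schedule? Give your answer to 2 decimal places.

R₀ = Σ l_x m_x:
  age 1: 0.551 × 6.4 = 3.5264
  age 2: 0.205 × 7.1 = 1.4555
  age 3: 0.119 × 10.4 = 1.2376
  age 4: 0.046 × 7.4 = 0.3404
  age 5: 0.026 × 10.5 = 0.2730
  age 6: 0.016 × 5.3 = 0.0848
R₀ = 3.5264 + 1.4555 + 1.2376 + 0.3404 + 0.2730 + 0.0848 = 6.9177

6.92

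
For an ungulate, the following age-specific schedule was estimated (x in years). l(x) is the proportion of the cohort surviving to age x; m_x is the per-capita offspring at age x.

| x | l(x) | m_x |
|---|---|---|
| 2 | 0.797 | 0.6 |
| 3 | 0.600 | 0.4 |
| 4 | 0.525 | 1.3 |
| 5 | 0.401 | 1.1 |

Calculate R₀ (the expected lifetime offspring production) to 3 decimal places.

1.842

R₀ = Σ l(x) m_x:
  age 2: 0.797 × 0.6 = 0.4782
  age 3: 0.600 × 0.4 = 0.2400
  age 4: 0.525 × 1.3 = 0.6825
  age 5: 0.401 × 1.1 = 0.4411
R₀ = 0.4782 + 0.2400 + 0.6825 + 0.4411 = 1.8418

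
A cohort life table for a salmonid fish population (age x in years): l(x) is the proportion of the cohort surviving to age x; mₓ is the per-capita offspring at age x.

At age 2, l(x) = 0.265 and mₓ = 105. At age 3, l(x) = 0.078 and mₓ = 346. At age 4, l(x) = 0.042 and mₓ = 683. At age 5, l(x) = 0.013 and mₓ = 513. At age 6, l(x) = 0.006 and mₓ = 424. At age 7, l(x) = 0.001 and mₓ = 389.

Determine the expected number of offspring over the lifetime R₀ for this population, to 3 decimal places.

R₀ = Σ l(x) mₓ:
  age 2: 0.265 × 105 = 27.8250
  age 3: 0.078 × 346 = 26.9880
  age 4: 0.042 × 683 = 28.6860
  age 5: 0.013 × 513 = 6.6690
  age 6: 0.006 × 424 = 2.5440
  age 7: 0.001 × 389 = 0.3890
R₀ = 27.8250 + 26.9880 + 28.6860 + 6.6690 + 2.5440 + 0.3890 = 93.1010

93.101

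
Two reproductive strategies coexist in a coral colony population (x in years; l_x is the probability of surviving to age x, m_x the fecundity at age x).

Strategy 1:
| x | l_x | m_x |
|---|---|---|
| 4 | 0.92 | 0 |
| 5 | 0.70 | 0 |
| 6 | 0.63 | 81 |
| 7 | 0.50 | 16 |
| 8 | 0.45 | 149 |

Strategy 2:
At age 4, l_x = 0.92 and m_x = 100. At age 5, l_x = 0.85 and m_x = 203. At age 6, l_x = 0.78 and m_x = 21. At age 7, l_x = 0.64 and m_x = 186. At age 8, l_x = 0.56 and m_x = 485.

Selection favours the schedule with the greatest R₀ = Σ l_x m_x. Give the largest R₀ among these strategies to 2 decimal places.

671.57

Strategy 1: R₀ = 0.92×0 + 0.70×0 + 0.63×81 + 0.50×16 + 0.45×149 = 126.0800
Strategy 2: R₀ = 0.92×100 + 0.85×203 + 0.78×21 + 0.64×186 + 0.56×485 = 671.5700
Highest R₀: strategy 2 with 671.5700.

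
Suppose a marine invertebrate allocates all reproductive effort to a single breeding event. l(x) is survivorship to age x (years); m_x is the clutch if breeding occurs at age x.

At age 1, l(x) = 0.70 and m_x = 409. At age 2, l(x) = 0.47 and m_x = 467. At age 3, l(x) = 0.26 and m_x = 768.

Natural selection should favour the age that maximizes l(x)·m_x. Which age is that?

1

Expected offspring if breeding at age x = l(x) × m_x:
  age 1: 0.70 × 409 = 286.300
  age 2: 0.47 × 467 = 219.490
  age 3: 0.26 × 768 = 199.680
Maximum at age 1 (286.300).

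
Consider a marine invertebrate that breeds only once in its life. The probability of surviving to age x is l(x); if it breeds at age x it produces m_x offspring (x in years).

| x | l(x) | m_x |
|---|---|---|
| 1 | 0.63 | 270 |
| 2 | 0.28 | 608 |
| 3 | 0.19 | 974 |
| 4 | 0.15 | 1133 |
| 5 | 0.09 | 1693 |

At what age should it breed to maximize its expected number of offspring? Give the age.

3

Expected offspring if breeding at age x = l(x) × m_x:
  age 1: 0.63 × 270 = 170.100
  age 2: 0.28 × 608 = 170.240
  age 3: 0.19 × 974 = 185.060
  age 4: 0.15 × 1133 = 169.950
  age 5: 0.09 × 1693 = 152.370
Maximum at age 3 (185.060).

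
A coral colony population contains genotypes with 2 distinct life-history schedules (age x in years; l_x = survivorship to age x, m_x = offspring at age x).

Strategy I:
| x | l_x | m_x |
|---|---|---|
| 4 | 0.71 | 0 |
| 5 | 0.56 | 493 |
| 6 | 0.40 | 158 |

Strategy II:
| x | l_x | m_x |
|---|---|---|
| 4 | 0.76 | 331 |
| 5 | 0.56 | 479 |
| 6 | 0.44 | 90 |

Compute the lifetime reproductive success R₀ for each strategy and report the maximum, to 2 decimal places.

Strategy I: R₀ = 0.71×0 + 0.56×493 + 0.40×158 = 339.2800
Strategy II: R₀ = 0.76×331 + 0.56×479 + 0.44×90 = 559.4000
Highest R₀: strategy II with 559.4000.

559.40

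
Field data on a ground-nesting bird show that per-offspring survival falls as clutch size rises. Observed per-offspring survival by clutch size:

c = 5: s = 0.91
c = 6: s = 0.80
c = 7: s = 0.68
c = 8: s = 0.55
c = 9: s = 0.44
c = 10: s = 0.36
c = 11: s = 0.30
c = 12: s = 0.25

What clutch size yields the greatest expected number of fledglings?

6

Expected fledglings = c × s(c):
  c=5: 5 × 0.91 = 4.550
  c=6: 6 × 0.80 = 4.800
  c=7: 7 × 0.68 = 4.760
  c=8: 8 × 0.55 = 4.400
  c=9: 9 × 0.44 = 3.960
  c=10: 10 × 0.36 = 3.600
  c=11: 11 × 0.30 = 3.300
  c=12: 12 × 0.25 = 3.000
Maximum at c = 6 (4.800 fledglings).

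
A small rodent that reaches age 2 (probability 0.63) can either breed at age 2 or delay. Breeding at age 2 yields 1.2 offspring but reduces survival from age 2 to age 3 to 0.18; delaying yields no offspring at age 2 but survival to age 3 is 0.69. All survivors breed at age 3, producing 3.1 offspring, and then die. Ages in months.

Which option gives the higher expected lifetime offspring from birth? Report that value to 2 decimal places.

breed at age 2: R₀ = 0.63 × (1.2 + 0.18 × 3.1) = 0.63 × 1.7580 = 1.1075
delay to age 3: R₀ = 0.63 × (0.69 × 3.1) = 0.63 × 2.1390 = 1.3476
Higher: delay to age 3 (1.3476).

1.35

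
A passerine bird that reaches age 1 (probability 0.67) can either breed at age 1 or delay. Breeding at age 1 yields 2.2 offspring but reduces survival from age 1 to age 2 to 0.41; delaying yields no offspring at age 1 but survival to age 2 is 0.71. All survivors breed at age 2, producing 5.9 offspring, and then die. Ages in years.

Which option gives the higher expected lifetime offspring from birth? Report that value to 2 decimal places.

breed at age 1: R₀ = 0.67 × (2.2 + 0.41 × 5.9) = 0.67 × 4.6190 = 3.0947
delay to age 2: R₀ = 0.67 × (0.71 × 5.9) = 0.67 × 4.1890 = 2.8066
Higher: breed at age 1 (3.0947).

3.09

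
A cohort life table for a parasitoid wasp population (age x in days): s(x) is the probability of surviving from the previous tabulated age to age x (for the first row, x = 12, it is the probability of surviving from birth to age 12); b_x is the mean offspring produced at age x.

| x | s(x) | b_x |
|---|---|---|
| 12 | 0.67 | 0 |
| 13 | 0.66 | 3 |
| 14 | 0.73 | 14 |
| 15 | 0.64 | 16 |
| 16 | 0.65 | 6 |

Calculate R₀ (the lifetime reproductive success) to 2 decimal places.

9.96

Survivorship from birth: l_x = s_12·s_13·…·s_x.
  l_12 = 0.67000
  l_13 = 0.44220
  l_14 = 0.32281
  l_15 = 0.20660
  l_16 = 0.13429
R₀ = Σ l_x b_x:
  age 12: 0.67000 × 0 = 0.0000
  age 13: 0.44220 × 3 = 1.3266
  age 14: 0.32281 × 14 = 4.5193
  age 15: 0.20660 × 16 = 3.3056
  age 16: 0.13429 × 6 = 0.8057
R₀ = 0.0000 + 1.3266 + 4.5193 + 3.3056 + 0.8057 = 9.9573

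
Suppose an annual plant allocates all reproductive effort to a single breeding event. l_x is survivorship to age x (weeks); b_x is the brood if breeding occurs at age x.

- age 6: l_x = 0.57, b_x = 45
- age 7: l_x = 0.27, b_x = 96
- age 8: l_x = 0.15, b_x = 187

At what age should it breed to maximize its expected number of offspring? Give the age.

Expected offspring if breeding at age x = l_x × b_x:
  age 6: 0.57 × 45 = 25.650
  age 7: 0.27 × 96 = 25.920
  age 8: 0.15 × 187 = 28.050
Maximum at age 8 (28.050).

8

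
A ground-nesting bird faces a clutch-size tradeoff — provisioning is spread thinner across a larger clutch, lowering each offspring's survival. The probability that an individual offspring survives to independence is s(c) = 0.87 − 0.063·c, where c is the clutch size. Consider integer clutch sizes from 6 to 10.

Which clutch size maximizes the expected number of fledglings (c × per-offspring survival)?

7

Expected fledglings = c × s(c):
  c=6: 6 × 0.492 = 2.952
  c=7: 7 × 0.429 = 3.003
  c=8: 8 × 0.366 = 2.928
  c=9: 9 × 0.303 = 2.727
  c=10: 10 × 0.240 = 2.400
Maximum at c = 7 (3.003 fledglings).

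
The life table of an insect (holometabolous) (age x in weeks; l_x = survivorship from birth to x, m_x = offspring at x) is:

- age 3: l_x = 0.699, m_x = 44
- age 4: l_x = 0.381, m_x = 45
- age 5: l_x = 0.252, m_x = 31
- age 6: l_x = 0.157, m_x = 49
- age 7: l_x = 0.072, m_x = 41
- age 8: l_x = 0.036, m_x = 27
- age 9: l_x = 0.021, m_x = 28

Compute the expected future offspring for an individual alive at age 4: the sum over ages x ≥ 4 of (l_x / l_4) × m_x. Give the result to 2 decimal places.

l_4 = 0.381. Conditional survival from age 4 to x is l_x / l_4.
  x=4: (0.381/0.381) × 45 = 45.0000
  x=5: (0.252/0.381) × 31 = 20.5039
  x=6: (0.157/0.381) × 49 = 20.1916
  x=7: (0.072/0.381) × 41 = 7.7480
  x=8: (0.036/0.381) × 27 = 2.5512
  x=9: (0.021/0.381) × 28 = 1.5433
Sum = 45.0000 + 20.5039 + 20.1916 + 7.7480 + 2.5512 + 1.5433 = 97.5381

97.54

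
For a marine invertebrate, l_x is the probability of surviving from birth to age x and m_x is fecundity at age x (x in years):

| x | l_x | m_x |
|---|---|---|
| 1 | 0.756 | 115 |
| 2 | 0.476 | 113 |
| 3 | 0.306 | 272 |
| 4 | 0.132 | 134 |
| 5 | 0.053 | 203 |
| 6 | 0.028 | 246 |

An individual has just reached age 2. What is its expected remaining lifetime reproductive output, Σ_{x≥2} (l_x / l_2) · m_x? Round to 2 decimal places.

l_2 = 0.476. Conditional survival from age 2 to x is l_x / l_2.
  x=2: (0.476/0.476) × 113 = 113.0000
  x=3: (0.306/0.476) × 272 = 174.8571
  x=4: (0.132/0.476) × 134 = 37.1597
  x=5: (0.053/0.476) × 203 = 22.6029
  x=6: (0.028/0.476) × 246 = 14.4706
Sum = 113.0000 + 174.8571 + 37.1597 + 22.6029 + 14.4706 = 362.0903

362.09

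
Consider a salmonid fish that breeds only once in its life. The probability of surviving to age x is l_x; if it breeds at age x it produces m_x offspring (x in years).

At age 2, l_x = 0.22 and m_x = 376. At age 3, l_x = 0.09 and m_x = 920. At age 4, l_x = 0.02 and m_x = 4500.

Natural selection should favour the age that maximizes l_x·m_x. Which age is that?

4

Expected offspring if breeding at age x = l_x × m_x:
  age 2: 0.22 × 376 = 82.720
  age 3: 0.09 × 920 = 82.800
  age 4: 0.02 × 4500 = 90.000
Maximum at age 4 (90.000).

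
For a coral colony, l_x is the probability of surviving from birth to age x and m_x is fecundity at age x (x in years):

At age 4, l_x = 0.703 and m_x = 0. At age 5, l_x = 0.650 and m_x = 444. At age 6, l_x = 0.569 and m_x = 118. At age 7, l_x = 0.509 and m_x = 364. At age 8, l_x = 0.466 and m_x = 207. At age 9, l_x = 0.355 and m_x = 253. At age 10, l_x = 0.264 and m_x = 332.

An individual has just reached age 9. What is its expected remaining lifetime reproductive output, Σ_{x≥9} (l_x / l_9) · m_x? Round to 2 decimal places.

l_9 = 0.355. Conditional survival from age 9 to x is l_x / l_9.
  x=9: (0.355/0.355) × 253 = 253.0000
  x=10: (0.264/0.355) × 332 = 246.8958
Sum = 253.0000 + 246.8958 = 499.8958

499.90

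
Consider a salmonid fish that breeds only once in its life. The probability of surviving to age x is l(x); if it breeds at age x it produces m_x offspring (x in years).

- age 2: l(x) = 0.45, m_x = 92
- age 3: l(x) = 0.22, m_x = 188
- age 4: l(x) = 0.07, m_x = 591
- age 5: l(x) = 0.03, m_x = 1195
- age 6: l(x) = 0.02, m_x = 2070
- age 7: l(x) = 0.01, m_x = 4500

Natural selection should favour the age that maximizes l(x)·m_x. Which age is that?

Expected offspring if breeding at age x = l(x) × m_x:
  age 2: 0.45 × 92 = 41.400
  age 3: 0.22 × 188 = 41.360
  age 4: 0.07 × 591 = 41.370
  age 5: 0.03 × 1195 = 35.850
  age 6: 0.02 × 2070 = 41.400
  age 7: 0.01 × 4500 = 45.000
Maximum at age 7 (45.000).

7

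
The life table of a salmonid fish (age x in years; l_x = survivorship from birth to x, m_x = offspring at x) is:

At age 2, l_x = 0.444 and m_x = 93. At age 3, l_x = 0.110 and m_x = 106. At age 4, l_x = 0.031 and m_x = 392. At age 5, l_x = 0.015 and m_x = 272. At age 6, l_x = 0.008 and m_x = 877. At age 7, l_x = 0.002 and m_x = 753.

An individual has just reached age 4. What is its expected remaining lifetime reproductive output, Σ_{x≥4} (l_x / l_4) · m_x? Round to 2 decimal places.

798.52

l_4 = 0.031. Conditional survival from age 4 to x is l_x / l_4.
  x=4: (0.031/0.031) × 392 = 392.0000
  x=5: (0.015/0.031) × 272 = 131.6129
  x=6: (0.008/0.031) × 877 = 226.3226
  x=7: (0.002/0.031) × 753 = 48.5806
Sum = 392.0000 + 131.6129 + 226.3226 + 48.5806 = 798.5161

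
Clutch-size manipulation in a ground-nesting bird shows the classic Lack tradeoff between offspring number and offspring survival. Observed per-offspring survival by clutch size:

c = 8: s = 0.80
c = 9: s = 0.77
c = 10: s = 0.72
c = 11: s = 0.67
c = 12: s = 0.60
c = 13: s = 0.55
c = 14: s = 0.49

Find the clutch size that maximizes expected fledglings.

11

Expected fledglings = c × s(c):
  c=8: 8 × 0.80 = 6.400
  c=9: 9 × 0.77 = 6.930
  c=10: 10 × 0.72 = 7.200
  c=11: 11 × 0.67 = 7.370
  c=12: 12 × 0.60 = 7.200
  c=13: 13 × 0.55 = 7.150
  c=14: 14 × 0.49 = 6.860
Maximum at c = 11 (7.370 fledglings).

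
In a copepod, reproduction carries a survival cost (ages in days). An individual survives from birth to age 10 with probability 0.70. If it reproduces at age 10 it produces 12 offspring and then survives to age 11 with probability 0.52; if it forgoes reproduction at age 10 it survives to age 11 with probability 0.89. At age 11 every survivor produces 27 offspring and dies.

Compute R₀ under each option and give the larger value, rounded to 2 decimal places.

18.23

breed at age 10: R₀ = 0.70 × (12 + 0.52 × 27) = 0.70 × 26.0400 = 18.2280
delay to age 11: R₀ = 0.70 × (0.89 × 27) = 0.70 × 24.0300 = 16.8210
Higher: breed at age 10 (18.2280).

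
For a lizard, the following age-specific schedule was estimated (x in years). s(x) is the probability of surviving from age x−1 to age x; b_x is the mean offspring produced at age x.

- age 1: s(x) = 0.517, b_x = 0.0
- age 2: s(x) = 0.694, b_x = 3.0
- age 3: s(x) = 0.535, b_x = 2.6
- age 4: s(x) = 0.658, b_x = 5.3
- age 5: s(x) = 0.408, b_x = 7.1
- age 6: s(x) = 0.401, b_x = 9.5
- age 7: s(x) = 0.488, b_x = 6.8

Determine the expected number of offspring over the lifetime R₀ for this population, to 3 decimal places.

Survivorship from birth: l_x = s_1·s_2·…·s_x.
  l_1 = 0.51700
  l_2 = 0.35880
  l_3 = 0.19196
  l_4 = 0.12631
  l_5 = 0.05153
  l_6 = 0.02066
  l_7 = 0.01008
R₀ = Σ l_x b_x:
  age 1: 0.51700 × 0.0 = 0.0000
  age 2: 0.35880 × 3.0 = 1.0764
  age 3: 0.19196 × 2.6 = 0.4991
  age 4: 0.12631 × 5.3 = 0.6694
  age 5: 0.05153 × 7.1 = 0.3659
  age 6: 0.02066 × 9.5 = 0.1963
  age 7: 0.01008 × 6.8 = 0.0685
R₀ = 0.0000 + 1.0764 + 0.4991 + 0.6694 + 0.3659 + 0.1963 + 0.0685 = 2.8756

2.876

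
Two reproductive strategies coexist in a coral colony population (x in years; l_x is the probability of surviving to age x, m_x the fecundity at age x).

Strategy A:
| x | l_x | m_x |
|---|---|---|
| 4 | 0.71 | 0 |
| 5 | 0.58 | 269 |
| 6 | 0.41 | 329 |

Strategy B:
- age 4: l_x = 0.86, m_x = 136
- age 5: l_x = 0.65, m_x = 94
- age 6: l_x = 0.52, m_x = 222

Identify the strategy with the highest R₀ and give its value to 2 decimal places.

Strategy A: R₀ = 0.71×0 + 0.58×269 + 0.41×329 = 290.9100
Strategy B: R₀ = 0.86×136 + 0.65×94 + 0.52×222 = 293.5000
Highest R₀: strategy B with 293.5000.

293.50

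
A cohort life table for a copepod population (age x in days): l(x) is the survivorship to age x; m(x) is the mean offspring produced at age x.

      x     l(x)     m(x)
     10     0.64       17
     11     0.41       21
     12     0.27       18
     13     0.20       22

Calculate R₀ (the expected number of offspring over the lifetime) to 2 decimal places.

28.75

R₀ = Σ l(x) m(x):
  age 10: 0.64 × 17 = 10.8800
  age 11: 0.41 × 21 = 8.6100
  age 12: 0.27 × 18 = 4.8600
  age 13: 0.20 × 22 = 4.4000
R₀ = 10.8800 + 8.6100 + 4.8600 + 4.4000 = 28.7500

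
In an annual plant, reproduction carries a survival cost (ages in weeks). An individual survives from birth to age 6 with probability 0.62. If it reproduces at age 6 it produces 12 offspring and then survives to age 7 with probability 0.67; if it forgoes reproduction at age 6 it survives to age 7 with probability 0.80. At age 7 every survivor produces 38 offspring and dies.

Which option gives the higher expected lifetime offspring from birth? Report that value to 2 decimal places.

breed at age 6: R₀ = 0.62 × (12 + 0.67 × 38) = 0.62 × 37.4600 = 23.2252
delay to age 7: R₀ = 0.62 × (0.80 × 38) = 0.62 × 30.4000 = 18.8480
Higher: breed at age 6 (23.2252).

23.23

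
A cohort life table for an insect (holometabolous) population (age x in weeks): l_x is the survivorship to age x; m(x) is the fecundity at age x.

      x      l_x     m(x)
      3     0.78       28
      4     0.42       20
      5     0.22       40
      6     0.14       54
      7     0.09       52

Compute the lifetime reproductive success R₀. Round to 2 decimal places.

51.28

R₀ = Σ l_x m(x):
  age 3: 0.78 × 28 = 21.8400
  age 4: 0.42 × 20 = 8.4000
  age 5: 0.22 × 40 = 8.8000
  age 6: 0.14 × 54 = 7.5600
  age 7: 0.09 × 52 = 4.6800
R₀ = 21.8400 + 8.4000 + 8.8000 + 7.5600 + 4.6800 = 51.2800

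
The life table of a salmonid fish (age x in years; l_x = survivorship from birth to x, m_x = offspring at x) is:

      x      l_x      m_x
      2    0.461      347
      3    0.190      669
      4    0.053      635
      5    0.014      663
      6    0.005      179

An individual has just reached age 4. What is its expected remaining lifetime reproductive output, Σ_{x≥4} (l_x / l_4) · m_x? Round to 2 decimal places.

l_4 = 0.053. Conditional survival from age 4 to x is l_x / l_4.
  x=4: (0.053/0.053) × 635 = 635.0000
  x=5: (0.014/0.053) × 663 = 175.1321
  x=6: (0.005/0.053) × 179 = 16.8868
Sum = 635.0000 + 175.1321 + 16.8868 = 827.0189

827.02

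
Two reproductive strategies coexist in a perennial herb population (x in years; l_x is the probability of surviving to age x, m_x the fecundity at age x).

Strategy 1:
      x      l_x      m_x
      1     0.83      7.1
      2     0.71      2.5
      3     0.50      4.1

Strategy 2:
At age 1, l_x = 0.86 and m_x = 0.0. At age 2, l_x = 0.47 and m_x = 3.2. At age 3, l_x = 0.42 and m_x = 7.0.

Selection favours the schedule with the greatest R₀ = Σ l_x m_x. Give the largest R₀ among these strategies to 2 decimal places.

Strategy 1: R₀ = 0.83×7.1 + 0.71×2.5 + 0.50×4.1 = 9.7180
Strategy 2: R₀ = 0.86×0.0 + 0.47×3.2 + 0.42×7.0 = 4.4440
Highest R₀: strategy 1 with 9.7180.

9.72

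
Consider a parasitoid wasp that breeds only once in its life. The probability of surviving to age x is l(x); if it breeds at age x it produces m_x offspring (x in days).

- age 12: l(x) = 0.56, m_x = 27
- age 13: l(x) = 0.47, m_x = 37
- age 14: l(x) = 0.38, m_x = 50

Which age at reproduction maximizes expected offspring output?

14

Expected offspring if breeding at age x = l(x) × m_x:
  age 12: 0.56 × 27 = 15.120
  age 13: 0.47 × 37 = 17.390
  age 14: 0.38 × 50 = 19.000
Maximum at age 14 (19.000).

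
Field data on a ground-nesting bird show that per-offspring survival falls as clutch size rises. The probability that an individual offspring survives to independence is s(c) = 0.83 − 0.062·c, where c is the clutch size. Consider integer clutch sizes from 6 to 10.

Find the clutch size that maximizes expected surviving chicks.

Expected surviving chicks = c × s(c):
  c=6: 6 × 0.458 = 2.748
  c=7: 7 × 0.396 = 2.772
  c=8: 8 × 0.334 = 2.672
  c=9: 9 × 0.272 = 2.448
  c=10: 10 × 0.210 = 2.100
Maximum at c = 7 (2.772 surviving chicks).

7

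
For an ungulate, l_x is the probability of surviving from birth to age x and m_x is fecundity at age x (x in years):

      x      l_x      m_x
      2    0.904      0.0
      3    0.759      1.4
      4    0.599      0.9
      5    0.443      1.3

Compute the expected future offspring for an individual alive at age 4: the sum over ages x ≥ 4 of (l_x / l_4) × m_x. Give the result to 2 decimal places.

l_4 = 0.599. Conditional survival from age 4 to x is l_x / l_4.
  x=4: (0.599/0.599) × 0.9 = 0.9000
  x=5: (0.443/0.599) × 1.3 = 0.9614
Sum = 0.9000 + 0.9614 = 1.8614

1.86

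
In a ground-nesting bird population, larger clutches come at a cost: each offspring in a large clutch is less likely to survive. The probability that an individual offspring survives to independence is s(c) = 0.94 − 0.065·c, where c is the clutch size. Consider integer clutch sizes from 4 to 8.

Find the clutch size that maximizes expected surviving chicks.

7

Expected surviving chicks = c × s(c):
  c=4: 4 × 0.680 = 2.720
  c=5: 5 × 0.615 = 3.075
  c=6: 6 × 0.550 = 3.300
  c=7: 7 × 0.485 = 3.395
  c=8: 8 × 0.420 = 3.360
Maximum at c = 7 (3.395 surviving chicks).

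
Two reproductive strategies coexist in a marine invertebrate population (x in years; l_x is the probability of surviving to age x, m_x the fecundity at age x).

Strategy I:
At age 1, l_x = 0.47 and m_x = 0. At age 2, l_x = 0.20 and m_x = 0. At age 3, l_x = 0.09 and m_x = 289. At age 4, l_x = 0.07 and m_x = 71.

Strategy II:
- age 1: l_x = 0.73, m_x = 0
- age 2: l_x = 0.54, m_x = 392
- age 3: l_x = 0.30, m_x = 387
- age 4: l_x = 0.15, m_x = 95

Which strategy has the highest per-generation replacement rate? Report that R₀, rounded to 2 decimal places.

Strategy I: R₀ = 0.47×0 + 0.20×0 + 0.09×289 + 0.07×71 = 30.9800
Strategy II: R₀ = 0.73×0 + 0.54×392 + 0.30×387 + 0.15×95 = 342.0300
Highest R₀: strategy II with 342.0300.

342.03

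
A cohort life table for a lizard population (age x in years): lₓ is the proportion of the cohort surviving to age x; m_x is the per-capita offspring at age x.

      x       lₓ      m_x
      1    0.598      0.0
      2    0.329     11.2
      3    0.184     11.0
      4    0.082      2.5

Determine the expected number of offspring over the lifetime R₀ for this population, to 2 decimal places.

R₀ = Σ lₓ m_x:
  age 1: 0.598 × 0.0 = 0.0000
  age 2: 0.329 × 11.2 = 3.6848
  age 3: 0.184 × 11.0 = 2.0240
  age 4: 0.082 × 2.5 = 0.2050
R₀ = 0.0000 + 3.6848 + 2.0240 + 0.2050 = 5.9138

5.91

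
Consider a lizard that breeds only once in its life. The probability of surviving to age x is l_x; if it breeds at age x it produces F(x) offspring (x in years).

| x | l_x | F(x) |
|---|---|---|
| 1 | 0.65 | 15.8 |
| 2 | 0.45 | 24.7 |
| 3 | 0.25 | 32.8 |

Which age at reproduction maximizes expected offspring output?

Expected offspring if breeding at age x = l_x × F(x):
  age 1: 0.65 × 15.8 = 10.270
  age 2: 0.45 × 24.7 = 11.115
  age 3: 0.25 × 32.8 = 8.200
Maximum at age 2 (11.115).

2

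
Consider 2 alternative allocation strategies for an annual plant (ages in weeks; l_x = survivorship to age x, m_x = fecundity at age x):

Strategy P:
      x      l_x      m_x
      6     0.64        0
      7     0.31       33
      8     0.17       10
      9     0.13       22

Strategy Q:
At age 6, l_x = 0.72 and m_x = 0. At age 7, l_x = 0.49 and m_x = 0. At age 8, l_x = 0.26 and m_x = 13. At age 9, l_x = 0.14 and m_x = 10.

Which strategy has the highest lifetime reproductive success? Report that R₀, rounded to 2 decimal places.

Strategy P: R₀ = 0.64×0 + 0.31×33 + 0.17×10 + 0.13×22 = 14.7900
Strategy Q: R₀ = 0.72×0 + 0.49×0 + 0.26×13 + 0.14×10 = 4.7800
Highest R₀: strategy P with 14.7900.

14.79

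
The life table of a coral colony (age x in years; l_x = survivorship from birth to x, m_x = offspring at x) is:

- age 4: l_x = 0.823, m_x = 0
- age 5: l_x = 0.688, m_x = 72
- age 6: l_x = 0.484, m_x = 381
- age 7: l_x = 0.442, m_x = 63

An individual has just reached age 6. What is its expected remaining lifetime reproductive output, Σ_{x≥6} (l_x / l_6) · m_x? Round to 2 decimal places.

l_6 = 0.484. Conditional survival from age 6 to x is l_x / l_6.
  x=6: (0.484/0.484) × 381 = 381.0000
  x=7: (0.442/0.484) × 63 = 57.5331
Sum = 381.0000 + 57.5331 = 438.5331

438.53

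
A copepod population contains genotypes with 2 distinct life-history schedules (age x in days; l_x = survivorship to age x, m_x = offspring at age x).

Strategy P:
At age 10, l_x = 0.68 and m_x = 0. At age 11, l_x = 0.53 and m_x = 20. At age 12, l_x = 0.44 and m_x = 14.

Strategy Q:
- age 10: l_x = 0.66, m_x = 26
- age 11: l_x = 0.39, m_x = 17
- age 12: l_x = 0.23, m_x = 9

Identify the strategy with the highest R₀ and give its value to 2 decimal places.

Strategy P: R₀ = 0.68×0 + 0.53×20 + 0.44×14 = 16.7600
Strategy Q: R₀ = 0.66×26 + 0.39×17 + 0.23×9 = 25.8600
Highest R₀: strategy Q with 25.8600.

25.86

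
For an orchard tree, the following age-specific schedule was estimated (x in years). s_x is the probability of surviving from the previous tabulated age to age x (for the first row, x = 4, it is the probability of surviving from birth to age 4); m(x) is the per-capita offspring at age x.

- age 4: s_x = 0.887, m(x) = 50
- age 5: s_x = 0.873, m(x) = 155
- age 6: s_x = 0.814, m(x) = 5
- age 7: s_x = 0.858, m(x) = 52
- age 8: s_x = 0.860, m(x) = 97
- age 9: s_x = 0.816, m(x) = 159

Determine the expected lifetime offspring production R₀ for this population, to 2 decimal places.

Survivorship from birth: l_x = s_4·s_5·…·s_x.
  l_4 = 0.88700
  l_5 = 0.77435
  l_6 = 0.63032
  l_7 = 0.54082
  l_8 = 0.46510
  l_9 = 0.37952
R₀ = Σ l_x m(x):
  age 4: 0.88700 × 50 = 44.3500
  age 5: 0.77435 × 155 = 120.0242
  age 6: 0.63032 × 5 = 3.1516
  age 7: 0.54082 × 52 = 28.1226
  age 8: 0.46510 × 97 = 45.1147
  age 9: 0.37952 × 159 = 60.3437
R₀ = 44.3500 + 120.0242 + 3.1516 + 28.1226 + 45.1147 + 60.3437 = 301.1069

301.11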